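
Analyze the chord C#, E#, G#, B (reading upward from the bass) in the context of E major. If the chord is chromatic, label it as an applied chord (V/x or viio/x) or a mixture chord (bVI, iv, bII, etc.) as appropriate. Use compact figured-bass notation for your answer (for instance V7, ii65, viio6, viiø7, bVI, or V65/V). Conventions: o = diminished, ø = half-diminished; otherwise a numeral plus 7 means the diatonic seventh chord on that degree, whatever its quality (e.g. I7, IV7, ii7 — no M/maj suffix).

The pitches C#-E#-G#-B form a dominant seventh chord rooted on C#.
C# is not a diatonic chord root with this quality in E major, but it lies a perfect fifth above F# (ii), so the chord functions as an applied dominant of ii.

V7/ii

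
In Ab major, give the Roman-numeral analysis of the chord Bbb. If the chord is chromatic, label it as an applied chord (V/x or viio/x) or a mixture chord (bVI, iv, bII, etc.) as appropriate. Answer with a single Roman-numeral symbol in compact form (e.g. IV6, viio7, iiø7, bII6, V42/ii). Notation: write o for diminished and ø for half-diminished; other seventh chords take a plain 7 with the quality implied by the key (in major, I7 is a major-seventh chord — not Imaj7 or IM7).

Stacked in thirds the chord is Bbb-Db-Fb: a major triad on Bbb.
Bbb is the lowered second degree of Ab major (diatonic 2 would be Bb). This is the Neapolitan chord — a major triad on the lowered second degree.

bII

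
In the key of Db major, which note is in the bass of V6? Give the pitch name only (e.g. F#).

C

V in Db major has root Ab; the chord is Ab-C-Eb.
The figure 6 means first inversion — the third is in the bass.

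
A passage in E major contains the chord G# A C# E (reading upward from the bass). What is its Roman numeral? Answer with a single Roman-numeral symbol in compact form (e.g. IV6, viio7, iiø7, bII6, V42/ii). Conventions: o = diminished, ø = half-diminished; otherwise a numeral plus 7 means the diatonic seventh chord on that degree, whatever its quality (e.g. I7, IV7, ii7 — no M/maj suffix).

Stacked in thirds the chord is A-C#-E-G#: a major seventh chord on A.
In E major, A is the subdominant; the diatonic major seventh chord there is IV7.
With G# in the bass the chord is in third inversion, so the figured bass is 42.

IV42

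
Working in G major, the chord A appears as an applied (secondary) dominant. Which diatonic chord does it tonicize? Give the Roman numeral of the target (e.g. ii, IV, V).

V

The chord is a major triad on A.
A dominant resolves down a perfect fifth: A → D. In G major, D is scale degree 5, i.e. V.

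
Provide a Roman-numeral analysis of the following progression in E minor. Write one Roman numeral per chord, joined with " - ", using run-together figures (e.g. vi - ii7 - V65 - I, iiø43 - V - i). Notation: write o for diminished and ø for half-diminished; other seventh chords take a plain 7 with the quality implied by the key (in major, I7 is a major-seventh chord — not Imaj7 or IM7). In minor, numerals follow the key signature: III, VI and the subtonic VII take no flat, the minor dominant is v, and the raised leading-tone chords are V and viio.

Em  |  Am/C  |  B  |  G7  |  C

i - iv6 - V - V7/VI - VI

Em: minor triad on E = scale degree 1 → i.
Am/C has root A, degree 4 in E minor, so iv6.
B: root B is the dominant; major triad there is V.
G7: chromatic; G is V of VI, so V7/VI.
C has root C, degree 6 in E minor, so VI.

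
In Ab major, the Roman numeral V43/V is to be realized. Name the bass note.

The applied chord V43/V is rooted on Bb: Bb-D-F-Ab.
The figure 43 means second inversion — the fifth is in the bass.

F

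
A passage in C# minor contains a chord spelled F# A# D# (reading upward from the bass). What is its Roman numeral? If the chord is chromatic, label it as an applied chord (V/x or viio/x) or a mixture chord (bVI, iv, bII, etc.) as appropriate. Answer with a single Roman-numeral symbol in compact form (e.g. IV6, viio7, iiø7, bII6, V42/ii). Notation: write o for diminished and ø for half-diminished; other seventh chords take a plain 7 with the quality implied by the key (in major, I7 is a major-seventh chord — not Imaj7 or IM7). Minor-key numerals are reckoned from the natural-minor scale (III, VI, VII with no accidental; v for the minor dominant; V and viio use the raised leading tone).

The pitches D#-F#-A# form a minor triad rooted on D#.
D# is the second degree of C# minor. This is the minor supertonic, borrowed from the parallel major (the Dorian ii).
With F# in the bass the chord is in first inversion, so the figured bass is 6.

ii6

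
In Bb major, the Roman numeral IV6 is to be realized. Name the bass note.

G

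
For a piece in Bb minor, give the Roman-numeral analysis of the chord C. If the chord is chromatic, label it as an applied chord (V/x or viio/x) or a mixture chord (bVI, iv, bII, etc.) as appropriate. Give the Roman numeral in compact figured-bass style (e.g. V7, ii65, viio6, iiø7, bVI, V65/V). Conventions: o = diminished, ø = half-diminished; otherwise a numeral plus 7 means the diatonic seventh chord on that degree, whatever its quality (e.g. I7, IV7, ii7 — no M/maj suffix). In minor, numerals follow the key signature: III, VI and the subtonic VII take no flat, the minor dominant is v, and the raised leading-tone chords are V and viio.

V/V

The pitches C-E-G form a major triad rooted on C.
C is not a diatonic chord root with this quality in Bb minor, but it lies a perfect fifth above F (V), so the chord functions as an applied dominant of V.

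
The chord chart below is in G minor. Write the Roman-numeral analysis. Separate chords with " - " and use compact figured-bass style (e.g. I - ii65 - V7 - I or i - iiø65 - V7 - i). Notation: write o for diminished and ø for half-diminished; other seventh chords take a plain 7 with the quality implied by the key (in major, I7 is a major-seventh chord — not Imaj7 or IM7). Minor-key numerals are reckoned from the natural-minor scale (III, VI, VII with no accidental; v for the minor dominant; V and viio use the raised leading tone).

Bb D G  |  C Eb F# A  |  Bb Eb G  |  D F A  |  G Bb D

i6 - viio43 - VI64 - v - i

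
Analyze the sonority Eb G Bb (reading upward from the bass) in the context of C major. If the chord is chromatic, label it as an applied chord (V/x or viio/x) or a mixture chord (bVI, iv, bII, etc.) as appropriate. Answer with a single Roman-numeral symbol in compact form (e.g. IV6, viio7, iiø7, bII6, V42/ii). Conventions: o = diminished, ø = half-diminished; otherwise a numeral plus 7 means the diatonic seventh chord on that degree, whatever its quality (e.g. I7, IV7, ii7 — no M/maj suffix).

bIII

Stacked in thirds the chord is Eb-G-Bb: a major triad on Eb.
Eb is the lowered third degree of C major (diatonic 3 would be E). This is a major triad on the lowered third degree, borrowed from the parallel minor.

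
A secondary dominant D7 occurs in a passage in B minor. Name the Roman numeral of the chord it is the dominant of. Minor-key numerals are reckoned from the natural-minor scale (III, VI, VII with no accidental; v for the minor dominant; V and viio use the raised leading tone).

VI

The chord is a dominant seventh chord on D.
A dominant resolves down a perfect fifth: D → G. In B minor, G is scale degree 6, i.e. VI.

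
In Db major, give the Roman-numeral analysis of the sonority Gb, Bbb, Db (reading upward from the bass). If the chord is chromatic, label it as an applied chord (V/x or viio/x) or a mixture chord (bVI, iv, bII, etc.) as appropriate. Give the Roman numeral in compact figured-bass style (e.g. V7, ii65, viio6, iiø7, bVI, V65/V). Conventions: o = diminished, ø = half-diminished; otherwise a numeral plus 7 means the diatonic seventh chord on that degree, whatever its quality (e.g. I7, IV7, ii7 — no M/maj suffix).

Stacked in thirds the chord is Gb-Bbb-Db: a minor triad on Gb.
Gb is the fourth degree of Db major. This is the minor subdominant, borrowed from the parallel minor.

iv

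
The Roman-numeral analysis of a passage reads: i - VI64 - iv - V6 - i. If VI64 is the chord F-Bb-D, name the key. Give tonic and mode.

D minor

The chord Bb/F is a major triad rooted on Bb; its label is VI64.
Counting down 5 scale steps from Bb places the tonic on D; a major triad on degree 6 is diatonic only in minor.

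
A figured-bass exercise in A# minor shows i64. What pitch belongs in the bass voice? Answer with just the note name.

i in A# minor has root A#; the chord is A#-C#-E#.
The figure 64 means second inversion — the fifth is in the bass.

E#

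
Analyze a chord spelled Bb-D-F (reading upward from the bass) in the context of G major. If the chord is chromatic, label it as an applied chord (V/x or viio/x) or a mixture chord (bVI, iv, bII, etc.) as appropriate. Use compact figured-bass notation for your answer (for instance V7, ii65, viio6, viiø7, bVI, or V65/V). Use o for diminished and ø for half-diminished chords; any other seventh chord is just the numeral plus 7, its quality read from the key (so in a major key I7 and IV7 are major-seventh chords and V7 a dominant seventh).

Stacked in thirds the chord is Bb-D-F: a major triad on Bb.
Bb is the lowered third degree of G major (diatonic 3 would be B). This is a major triad on the lowered third degree, borrowed from the parallel minor.

bIII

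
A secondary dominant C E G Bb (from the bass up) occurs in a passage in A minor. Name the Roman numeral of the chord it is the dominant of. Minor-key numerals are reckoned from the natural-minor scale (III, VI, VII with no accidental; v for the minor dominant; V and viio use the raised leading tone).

The chord is a dominant seventh chord on C.
A dominant resolves down a perfect fifth: C → F. In A minor, F is scale degree 6, i.e. VI.

VI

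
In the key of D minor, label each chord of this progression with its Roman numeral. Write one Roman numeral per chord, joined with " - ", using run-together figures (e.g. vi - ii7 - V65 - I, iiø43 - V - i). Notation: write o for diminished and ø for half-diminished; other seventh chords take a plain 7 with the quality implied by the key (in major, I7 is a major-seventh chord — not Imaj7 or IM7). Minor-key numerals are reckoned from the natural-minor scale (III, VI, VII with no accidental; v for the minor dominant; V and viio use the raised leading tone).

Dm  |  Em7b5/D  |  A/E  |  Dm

Dm has root D, degree 1 in D minor, so i.
Em7b5/D: half-diminished seventh chord on E = scale degree 2 → iiø42.
A/E: root A is the dominant; major triad there is V64.
Dm: root D is the tonic; minor triad there is i.

i - iiø42 - V64 - i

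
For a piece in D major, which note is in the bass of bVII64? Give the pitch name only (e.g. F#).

G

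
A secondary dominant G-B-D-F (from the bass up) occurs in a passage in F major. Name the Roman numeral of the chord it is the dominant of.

The chord is a dominant seventh chord on G.
A dominant resolves down a perfect fifth: G → C. In F major, C is scale degree 5, i.e. V.

V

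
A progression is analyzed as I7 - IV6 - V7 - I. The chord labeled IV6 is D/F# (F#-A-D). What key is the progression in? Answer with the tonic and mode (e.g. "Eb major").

A major

IV6 is given as F#-A-D — a major triad with root D.
If D is scale degree 4 and the mode makes that degree carry a major triad, the tonic is A and the mode is major.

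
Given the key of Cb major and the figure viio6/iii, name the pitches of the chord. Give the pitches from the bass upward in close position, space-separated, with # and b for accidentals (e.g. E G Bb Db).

F Ab D

The slash marks an applied leading-tone chord: viio of iii. In Cb major, iii is Eb, so the leading tone to it is D, a half step below.
Building a diminished triad on D gives D-F-Ab.
With the 6 figure the chord is in first inversion; from the bass F upward in close position it reads F-Ab-D.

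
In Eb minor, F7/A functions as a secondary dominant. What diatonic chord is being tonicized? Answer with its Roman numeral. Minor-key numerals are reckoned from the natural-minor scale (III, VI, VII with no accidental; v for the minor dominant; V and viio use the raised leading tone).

V

The chord is a dominant seventh chord on F.
A dominant resolves down a perfect fifth: F → Bb. In Eb minor, Bb is scale degree 5, i.e. V.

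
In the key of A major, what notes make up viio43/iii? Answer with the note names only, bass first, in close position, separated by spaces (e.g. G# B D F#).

F# A B# D#

viio43/iii is a secondary leading-tone chord. The target iii is C# in A major; the applied chord is rooted a semitone below, on B#.
Building a fully diminished seventh chord on B# gives B#-D#-F#-A.
The figured bass 43 indicates second inversion, placing the fifth (F#) in the bass: F#-A-B#-D#.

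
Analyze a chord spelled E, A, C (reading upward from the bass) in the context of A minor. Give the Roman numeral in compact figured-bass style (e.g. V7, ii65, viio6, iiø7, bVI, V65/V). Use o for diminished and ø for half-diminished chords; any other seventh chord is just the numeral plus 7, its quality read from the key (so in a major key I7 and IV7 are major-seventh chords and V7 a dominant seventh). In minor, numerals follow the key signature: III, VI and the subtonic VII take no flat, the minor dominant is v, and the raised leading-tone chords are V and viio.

The pitches A-C-E form a minor triad rooted on A.
A is scale degree 1 in A minor, and a minor triad on that degree is written i.
With E in the bass the chord is in second inversion, so the figured bass is 64.

i64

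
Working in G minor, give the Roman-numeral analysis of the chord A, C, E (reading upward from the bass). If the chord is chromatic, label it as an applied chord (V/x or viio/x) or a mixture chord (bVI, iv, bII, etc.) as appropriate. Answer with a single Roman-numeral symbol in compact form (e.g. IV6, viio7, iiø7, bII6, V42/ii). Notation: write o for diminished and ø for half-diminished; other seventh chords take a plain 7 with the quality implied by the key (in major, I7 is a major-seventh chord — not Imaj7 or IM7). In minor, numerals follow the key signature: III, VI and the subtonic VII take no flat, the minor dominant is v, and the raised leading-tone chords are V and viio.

The pitches A-C-E form a minor triad rooted on A.
A is the second degree of G minor. This is the minor supertonic, borrowed from the parallel major (the Dorian ii).

ii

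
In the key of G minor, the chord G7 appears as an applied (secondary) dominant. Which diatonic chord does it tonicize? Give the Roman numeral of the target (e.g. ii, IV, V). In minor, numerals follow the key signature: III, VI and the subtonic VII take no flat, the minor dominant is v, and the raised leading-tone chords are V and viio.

iv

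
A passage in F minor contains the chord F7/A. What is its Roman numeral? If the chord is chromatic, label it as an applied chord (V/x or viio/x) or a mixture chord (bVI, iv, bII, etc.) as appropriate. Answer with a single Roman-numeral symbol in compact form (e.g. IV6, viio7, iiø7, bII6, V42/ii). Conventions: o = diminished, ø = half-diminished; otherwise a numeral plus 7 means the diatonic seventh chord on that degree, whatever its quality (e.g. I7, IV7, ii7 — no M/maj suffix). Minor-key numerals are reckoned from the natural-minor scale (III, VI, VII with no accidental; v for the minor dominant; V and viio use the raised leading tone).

V65/iv

Stacked in thirds the chord is F-A-C-Eb: a dominant seventh chord on F.
F is not a diatonic chord root with this quality in F minor, but it lies a perfect fifth above Bb (iv), so the chord functions as an applied dominant of iv.
With A in the bass the chord is in first inversion, so the figured bass is 65.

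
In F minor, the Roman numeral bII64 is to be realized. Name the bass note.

bII in F minor has root Gb; the chord is Gb-Bb-Db.
The figure 64 means second inversion — the fifth is in the bass.

Db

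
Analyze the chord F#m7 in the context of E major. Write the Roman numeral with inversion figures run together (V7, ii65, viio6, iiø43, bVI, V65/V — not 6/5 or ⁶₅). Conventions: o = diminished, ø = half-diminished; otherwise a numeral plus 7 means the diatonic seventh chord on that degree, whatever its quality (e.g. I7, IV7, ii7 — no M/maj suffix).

ii7

Stacked in thirds the chord is F#-A-C#-E: a minor seventh chord on F#.
In E major, F# is the supertonic; the diatonic minor seventh chord there is ii7.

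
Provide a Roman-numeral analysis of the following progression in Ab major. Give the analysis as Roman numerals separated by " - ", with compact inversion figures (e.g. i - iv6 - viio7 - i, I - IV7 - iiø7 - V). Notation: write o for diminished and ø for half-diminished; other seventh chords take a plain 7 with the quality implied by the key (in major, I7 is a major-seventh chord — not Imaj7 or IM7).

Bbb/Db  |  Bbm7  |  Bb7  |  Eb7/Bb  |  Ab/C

bII6 - ii7 - V7/V - V43 - I6

Bbb/Db: Bbb with this quality isn't in the key; a major triad on b2 is the Neapolitan sixth, bII6 (third, Db, in the bass — hence the 6).
Bbm7: minor seventh chord on Bb = scale degree 2 → ii7.
Bb7: a dominant seventh chord on Bb, the applied dominant of V → V7/V.
Eb7/Bb: dominant seventh chord on Eb = scale degree 5 → V43.
Ab/C: major triad on Ab = scale degree 1 → I6.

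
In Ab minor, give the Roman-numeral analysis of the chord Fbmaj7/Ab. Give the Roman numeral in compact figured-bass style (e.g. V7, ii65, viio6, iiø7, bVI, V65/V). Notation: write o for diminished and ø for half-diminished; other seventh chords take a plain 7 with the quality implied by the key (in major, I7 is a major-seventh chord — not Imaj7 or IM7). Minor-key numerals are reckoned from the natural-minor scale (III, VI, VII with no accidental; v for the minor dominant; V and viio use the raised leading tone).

The pitches Fb-Ab-Cb-Eb form a major seventh chord rooted on Fb.
Fb is scale degree 6 in Ab minor, and a major seventh chord on that degree is written VI7.
With Ab in the bass the chord is in first inversion, so the figured bass is 65.

VI65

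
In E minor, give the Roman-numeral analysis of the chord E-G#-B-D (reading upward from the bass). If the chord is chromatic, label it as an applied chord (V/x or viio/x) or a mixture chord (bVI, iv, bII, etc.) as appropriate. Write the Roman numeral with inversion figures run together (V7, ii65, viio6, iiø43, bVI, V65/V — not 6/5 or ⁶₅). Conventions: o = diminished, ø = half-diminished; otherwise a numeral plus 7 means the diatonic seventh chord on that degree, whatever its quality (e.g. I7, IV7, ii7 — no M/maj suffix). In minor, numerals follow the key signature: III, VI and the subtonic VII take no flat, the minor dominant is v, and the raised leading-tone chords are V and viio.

Stacked in thirds the chord is E-G#-B-D: a dominant seventh chord on E.
E is not a diatonic chord root with this quality in E minor, but it lies a perfect fifth above A (iv), so the chord functions as an applied dominant of iv.

V7/iv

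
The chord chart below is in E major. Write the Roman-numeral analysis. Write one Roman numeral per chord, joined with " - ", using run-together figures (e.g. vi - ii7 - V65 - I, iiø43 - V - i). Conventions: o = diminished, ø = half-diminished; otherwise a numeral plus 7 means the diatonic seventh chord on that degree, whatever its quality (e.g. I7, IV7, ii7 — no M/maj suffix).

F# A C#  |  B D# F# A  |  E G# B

ii - V7 - I

F#-A-C#: root F# is the supertonic; minor triad there is ii.
B-D#-F#-A: root B is the dominant; dominant seventh chord there is V7.
E-G#-B: major triad on E = scale degree 1 → I.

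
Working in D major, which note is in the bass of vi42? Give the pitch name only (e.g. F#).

A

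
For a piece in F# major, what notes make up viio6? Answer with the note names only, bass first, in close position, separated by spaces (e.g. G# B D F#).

G# B E#

In F# major, the leading tone is E#, and the diatonic chord built there is a diminished triad.
Stacking thirds from E# gives E#-G#-B.
With the 6 figure the chord is in first inversion; from the bass G# upward in close position it reads G#-B-E#.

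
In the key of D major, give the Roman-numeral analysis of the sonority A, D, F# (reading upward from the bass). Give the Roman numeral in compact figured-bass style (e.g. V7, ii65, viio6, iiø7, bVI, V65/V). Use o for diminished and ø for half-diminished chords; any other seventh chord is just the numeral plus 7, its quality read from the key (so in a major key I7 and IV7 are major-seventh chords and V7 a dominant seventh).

I64

Stacked in thirds the chord is D-F#-A: a major triad on D.
D is scale degree 1 in D major, and a major triad on that degree is written I.
With A in the bass the chord is in second inversion, so the figured bass is 64.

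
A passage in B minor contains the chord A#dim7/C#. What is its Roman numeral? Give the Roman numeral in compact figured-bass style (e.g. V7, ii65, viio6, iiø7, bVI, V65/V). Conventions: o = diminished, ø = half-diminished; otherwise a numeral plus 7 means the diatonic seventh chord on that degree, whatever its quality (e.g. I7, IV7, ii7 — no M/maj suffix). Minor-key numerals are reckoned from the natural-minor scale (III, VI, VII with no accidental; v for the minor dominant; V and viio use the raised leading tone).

viio65

Stacked in thirds the chord is A#-C#-E-G: a fully diminished seventh chord on A#.
In B minor, A# is the leading tone; the diatonic fully diminished seventh chord there is viio7.
With C# in the bass the chord is in first inversion, so the figured bass is 65.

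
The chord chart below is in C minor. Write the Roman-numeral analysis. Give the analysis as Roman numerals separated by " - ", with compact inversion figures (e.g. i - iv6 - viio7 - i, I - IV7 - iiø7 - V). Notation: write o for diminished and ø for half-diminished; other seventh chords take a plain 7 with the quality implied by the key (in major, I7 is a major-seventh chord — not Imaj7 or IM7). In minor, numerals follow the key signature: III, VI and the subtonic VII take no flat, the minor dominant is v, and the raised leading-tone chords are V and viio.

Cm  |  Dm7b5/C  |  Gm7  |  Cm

i - iiø42 - v7 - i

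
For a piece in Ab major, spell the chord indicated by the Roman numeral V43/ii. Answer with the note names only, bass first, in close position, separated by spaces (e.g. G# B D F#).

V43/ii is a secondary dominant — the dominant seventh of ii. ii in Ab major is Bb, so the applied chord's root is F, a perfect fifth above.
Building a dominant seventh chord on F gives F-A-C-Eb.
The figured bass 43 indicates second inversion, placing the fifth (C) in the bass: C-Eb-F-A.

C Eb F A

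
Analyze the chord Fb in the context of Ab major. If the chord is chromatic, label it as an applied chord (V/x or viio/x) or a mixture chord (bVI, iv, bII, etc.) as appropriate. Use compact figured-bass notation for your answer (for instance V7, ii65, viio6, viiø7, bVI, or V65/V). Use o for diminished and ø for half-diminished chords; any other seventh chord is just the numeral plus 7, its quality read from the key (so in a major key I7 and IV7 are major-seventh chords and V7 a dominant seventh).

Stacked in thirds the chord is Fb-Ab-Cb: a major triad on Fb.
Fb is the lowered sixth degree of Ab major (diatonic 6 would be F). This is a major triad on the lowered sixth degree, borrowed from the parallel minor.

bVI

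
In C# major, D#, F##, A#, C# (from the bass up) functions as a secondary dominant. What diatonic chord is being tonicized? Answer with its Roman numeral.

The chord is a dominant seventh chord on D#.
A dominant resolves down a perfect fifth: D# → G#. In C# major, G# is scale degree 5, i.e. V.

V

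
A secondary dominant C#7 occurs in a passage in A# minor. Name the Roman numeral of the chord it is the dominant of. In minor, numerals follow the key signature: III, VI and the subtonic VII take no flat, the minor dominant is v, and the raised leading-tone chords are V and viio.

The chord is a dominant seventh chord on C#.
A dominant resolves down a perfect fifth: C# → F#. In A# minor, F# is scale degree 6, i.e. VI.

VI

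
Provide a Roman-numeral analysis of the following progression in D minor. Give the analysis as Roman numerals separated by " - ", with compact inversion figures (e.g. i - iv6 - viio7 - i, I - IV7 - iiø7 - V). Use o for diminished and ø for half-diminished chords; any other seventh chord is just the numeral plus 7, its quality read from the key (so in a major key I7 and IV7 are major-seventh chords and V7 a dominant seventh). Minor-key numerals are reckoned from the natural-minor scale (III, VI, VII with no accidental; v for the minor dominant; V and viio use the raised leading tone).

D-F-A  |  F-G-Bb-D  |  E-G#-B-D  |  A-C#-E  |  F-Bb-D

i - iv42 - V7/V - V - VI64

D-F-A: root D is the tonic; minor triad there is i.
F-G-Bb-D: root G is the subdominant; minor seventh chord there is iv42.
E-G#-B-D: a dominant seventh chord on E, the applied dominant of V → V7/V.
A-C#-E has root A, degree 5 in D minor, so V.
F-Bb-D: root Bb is the submediant; major triad there is VI64.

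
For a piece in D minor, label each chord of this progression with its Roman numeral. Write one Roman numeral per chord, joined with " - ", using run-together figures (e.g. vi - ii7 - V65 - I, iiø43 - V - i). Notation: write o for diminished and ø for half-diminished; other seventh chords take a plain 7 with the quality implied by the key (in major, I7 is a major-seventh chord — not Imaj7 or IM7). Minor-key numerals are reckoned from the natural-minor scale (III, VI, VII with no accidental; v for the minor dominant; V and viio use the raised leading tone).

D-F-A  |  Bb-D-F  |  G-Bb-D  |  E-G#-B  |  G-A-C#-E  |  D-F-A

D-F-A: root D is the tonic; minor triad there is i.
Bb-D-F: major triad on Bb = scale degree 6 → VI.
G-Bb-D: root G is the subdominant; minor triad there is iv.
E-G#-B is the secondary dominant of V (major triad on E): V/V.
G-A-C#-E: dominant seventh chord on A = scale degree 5 → V42.
D-F-A has root D, degree 1 in D minor, so i.

i - VI - iv - V/V - V42 - i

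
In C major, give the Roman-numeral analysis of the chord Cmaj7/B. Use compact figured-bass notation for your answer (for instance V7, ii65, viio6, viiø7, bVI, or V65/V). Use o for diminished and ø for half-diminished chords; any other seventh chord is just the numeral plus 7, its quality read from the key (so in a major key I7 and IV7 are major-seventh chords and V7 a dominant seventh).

I42

Stacked in thirds the chord is C-E-G-B: a major seventh chord on C.
C is scale degree 1 in C major, and a major seventh chord on that degree is written I7.
With B in the bass the chord is in third inversion, so the figured bass is 42.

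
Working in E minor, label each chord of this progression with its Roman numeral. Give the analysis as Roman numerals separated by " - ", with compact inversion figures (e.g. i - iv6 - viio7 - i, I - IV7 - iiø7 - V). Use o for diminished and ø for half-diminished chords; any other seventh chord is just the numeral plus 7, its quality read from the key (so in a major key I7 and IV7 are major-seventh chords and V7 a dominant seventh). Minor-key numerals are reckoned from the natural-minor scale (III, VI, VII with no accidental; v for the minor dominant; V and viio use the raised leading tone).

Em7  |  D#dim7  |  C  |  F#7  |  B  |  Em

i7 - viio7 - VI - V7/V - V - i

Em7 has root E, degree 1 in E minor, so i7.
D#dim7: root D# is the leading tone; fully diminished seventh chord there is viio7.
C: root C is the submediant; major triad there is VI.
F#7 is the secondary dominant of V (dominant seventh chord on F#): V7/V.
B: major triad on B = scale degree 5 → V.
Em has root E, degree 1 in E minor, so i.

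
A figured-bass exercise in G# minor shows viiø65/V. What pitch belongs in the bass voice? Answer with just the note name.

The applied chord viiø65/V is rooted on C##: C##-E#-G#-B#.
The figure 65 means first inversion — the third is in the bass.

E#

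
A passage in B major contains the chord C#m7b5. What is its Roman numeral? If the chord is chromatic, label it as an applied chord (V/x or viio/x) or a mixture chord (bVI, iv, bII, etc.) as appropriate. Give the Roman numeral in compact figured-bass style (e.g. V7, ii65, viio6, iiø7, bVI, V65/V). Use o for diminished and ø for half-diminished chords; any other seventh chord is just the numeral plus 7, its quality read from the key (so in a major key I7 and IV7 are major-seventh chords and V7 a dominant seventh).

iiø7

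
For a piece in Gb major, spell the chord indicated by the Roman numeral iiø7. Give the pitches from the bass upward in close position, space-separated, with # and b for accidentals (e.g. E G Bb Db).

Ab Cb Ebb Gb

iiø7 is the half-diminished supertonic seventh, borrowed from the parallel minor. In Gb major that root is Ab.
So the chord is Ab-Cb-Ebb-Gb, a half-diminished seventh chord.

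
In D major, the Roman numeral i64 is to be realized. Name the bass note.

i in D major has root D; the chord is D-F-A.
The figure 64 means second inversion — the fifth is in the bass.

A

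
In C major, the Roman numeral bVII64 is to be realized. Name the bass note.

bVII in C major has root Bb; the chord is Bb-D-F.
The figure 64 means second inversion — the fifth is in the bass.

F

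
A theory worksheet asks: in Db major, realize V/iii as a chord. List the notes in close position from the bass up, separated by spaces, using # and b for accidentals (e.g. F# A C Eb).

The slash means an applied dominant: we want the dominant of iii. In Db major, iii is F minor, and its dominant is built on C.
Building a major triad on C gives C-E-G.

C E G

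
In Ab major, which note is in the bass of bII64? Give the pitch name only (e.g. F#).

Fb

bII in Ab major has root Bbb; the chord is Bbb-Db-Fb.
The figure 64 means second inversion — the fifth is in the bass.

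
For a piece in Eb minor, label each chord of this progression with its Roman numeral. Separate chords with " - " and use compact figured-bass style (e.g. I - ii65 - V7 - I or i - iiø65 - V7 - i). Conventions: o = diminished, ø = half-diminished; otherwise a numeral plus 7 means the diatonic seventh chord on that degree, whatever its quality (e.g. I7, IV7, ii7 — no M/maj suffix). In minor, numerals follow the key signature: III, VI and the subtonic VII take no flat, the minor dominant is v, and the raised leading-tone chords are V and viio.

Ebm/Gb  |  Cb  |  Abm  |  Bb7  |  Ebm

i6 - VI - iv - V7 - i

Ebm/Gb: root Eb is the tonic; minor triad there is i6.
Cb: major triad on Cb = scale degree 6 → VI.
Abm: minor triad on Ab = scale degree 4 → iv.
Bb7 has root Bb, degree 5 in Eb minor, so V7.
Ebm has root Eb, degree 1 in Eb minor, so i.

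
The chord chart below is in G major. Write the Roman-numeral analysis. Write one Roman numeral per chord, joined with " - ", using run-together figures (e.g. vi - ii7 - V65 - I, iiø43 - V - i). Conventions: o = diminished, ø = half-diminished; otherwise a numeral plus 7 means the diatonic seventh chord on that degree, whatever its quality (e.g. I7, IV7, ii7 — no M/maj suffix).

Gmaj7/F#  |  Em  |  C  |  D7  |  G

I42 - vi - IV - V7 - I

Gmaj7/F#: major seventh chord on G = scale degree 1 → I42.
Em: minor triad on E = scale degree 6 → vi.
C: major triad on C = scale degree 4 → IV.
D7: dominant seventh chord on D = scale degree 5 → V7.
G: major triad on G = scale degree 1 → I.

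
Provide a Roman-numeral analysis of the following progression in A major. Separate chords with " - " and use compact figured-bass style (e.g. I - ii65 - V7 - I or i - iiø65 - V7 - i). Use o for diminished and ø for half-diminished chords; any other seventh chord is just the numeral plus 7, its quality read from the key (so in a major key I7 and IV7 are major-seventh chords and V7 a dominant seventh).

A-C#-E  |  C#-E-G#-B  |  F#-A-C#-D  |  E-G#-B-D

I - iii7 - IV65 - V7

A-C#-E: root A is the tonic; major triad there is I.
C#-E-G#-B has root C#, degree 3 in A major, so iii7.
F#-A-C#-D has root D, degree 4 in A major, so IV65.
E-G#-B-D: root E is the dominant; dominant seventh chord there is V7.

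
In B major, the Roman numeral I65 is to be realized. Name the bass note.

D#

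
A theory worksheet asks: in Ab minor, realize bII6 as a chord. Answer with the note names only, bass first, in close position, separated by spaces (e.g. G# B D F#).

Db Fb Bbb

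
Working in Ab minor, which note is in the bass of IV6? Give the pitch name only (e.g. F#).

F

IV in Ab minor has root Db; the chord is Db-F-Ab.
The figure 6 means first inversion — the third is in the bass.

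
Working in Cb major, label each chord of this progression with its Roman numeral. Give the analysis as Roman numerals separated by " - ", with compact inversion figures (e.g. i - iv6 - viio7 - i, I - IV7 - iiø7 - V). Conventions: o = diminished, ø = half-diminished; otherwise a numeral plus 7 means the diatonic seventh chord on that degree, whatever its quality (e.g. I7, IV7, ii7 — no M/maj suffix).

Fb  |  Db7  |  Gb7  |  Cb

IV - V7/V - V7 - I

Fb: major triad on Fb = scale degree 4 → IV.
Db7 is the secondary dominant of V (dominant seventh chord on Db): V7/V.
Gb7: dominant seventh chord on Gb = scale degree 5 → V7.
Cb: root Cb is the tonic; major triad there is I.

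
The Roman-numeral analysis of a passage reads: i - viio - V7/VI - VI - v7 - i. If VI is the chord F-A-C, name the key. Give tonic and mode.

The anchor chord is a major triad on F, labeled VI.
VI on F implies F is the submediant; that puts the tonic at A, and the uppercase numeral fits minor mode.

A minor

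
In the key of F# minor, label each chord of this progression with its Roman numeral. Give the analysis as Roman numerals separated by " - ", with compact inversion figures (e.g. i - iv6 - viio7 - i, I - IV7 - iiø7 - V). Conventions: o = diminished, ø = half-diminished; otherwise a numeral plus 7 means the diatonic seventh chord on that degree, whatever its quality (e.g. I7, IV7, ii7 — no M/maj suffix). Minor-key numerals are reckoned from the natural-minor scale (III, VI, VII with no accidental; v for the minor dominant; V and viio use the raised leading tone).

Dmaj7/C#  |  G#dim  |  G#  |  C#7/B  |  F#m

VI42 - iio - V/V - V42 - i

Dmaj7/C#: major seventh chord on D = scale degree 6 → VI42.
G#dim: diminished triad on G# = scale degree 2 → iio.
G#: chromatic; G# is V of V, so V/V.
C#7/B: dominant seventh chord on C# = scale degree 5 → V42.
F#m: root F# is the tonic; minor triad there is i.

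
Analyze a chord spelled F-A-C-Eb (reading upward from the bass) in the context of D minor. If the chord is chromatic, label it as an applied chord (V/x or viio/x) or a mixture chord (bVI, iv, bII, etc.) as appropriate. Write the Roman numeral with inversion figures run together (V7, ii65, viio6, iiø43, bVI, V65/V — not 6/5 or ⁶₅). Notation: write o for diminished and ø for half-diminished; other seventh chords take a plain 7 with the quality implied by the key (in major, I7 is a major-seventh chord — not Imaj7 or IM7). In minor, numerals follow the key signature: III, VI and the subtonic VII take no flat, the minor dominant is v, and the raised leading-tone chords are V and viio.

Stacked in thirds the chord is F-A-C-Eb: a dominant seventh chord on F.
F is not a diatonic chord root with this quality in D minor, but it lies a perfect fifth above Bb (VI), so the chord functions as an applied dominant of VI.

V7/VI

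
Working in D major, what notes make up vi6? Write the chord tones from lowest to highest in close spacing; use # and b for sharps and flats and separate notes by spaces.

The numeral's case and figure indicate a minor triad. In D major its root, the submediant, is B.
That chord is spelled B-D-F#.
With the 6 figure the chord is in first inversion; from the bass D upward in close position it reads D-F#-B.

D F# B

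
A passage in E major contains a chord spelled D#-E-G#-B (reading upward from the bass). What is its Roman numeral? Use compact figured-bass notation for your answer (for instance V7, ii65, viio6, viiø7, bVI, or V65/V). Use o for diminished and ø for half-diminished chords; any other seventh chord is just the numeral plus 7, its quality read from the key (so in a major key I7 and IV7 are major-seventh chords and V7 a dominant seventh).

I42

Stacked in thirds the chord is E-G#-B-D#: a major seventh chord on E.
E is scale degree 1 in E major, and a major seventh chord on that degree is written I7.
With D# in the bass the chord is in third inversion, so the figured bass is 42.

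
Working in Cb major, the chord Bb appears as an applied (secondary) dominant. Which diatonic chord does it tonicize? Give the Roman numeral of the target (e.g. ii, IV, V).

iii

The chord is a major triad on Bb.
A dominant resolves down a perfect fifth: Bb → Eb. In Cb major, Eb is scale degree 3, i.e. iii.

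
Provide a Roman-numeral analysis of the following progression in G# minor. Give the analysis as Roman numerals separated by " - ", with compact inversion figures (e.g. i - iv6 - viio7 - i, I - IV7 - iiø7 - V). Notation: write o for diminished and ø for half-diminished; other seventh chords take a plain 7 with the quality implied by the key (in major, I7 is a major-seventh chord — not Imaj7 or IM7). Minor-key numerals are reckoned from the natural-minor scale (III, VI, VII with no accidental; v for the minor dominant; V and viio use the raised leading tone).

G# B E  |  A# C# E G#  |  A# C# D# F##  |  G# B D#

VI6 - iiø7 - V43 - i

G#-B-E has root E, degree 6 in G# minor, so VI6.
A#-C#-E-G#: root A# is the supertonic; half-diminished seventh chord there is iiø7.
A#-C#-D#-F##: root D# is the dominant; dominant seventh chord there is V43.
G#-B-D#: root G# is the tonic; minor triad there is i.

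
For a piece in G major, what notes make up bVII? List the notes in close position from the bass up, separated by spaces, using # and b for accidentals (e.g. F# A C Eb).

bVII is a major triad on the lowered seventh degree (the subtonic), borrowed from the parallel minor. In G major that root is F.
So the chord is F-A-C, a major triad.

F A C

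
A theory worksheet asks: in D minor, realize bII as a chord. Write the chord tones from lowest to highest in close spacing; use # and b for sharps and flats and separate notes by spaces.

Scale degree 2 in D minor is E; lowering it a half step gives Eb. bII is the Neapolitan chord — a major triad on the lowered second degree.
So the chord is Eb-G-Bb, a major triad.

Eb G Bb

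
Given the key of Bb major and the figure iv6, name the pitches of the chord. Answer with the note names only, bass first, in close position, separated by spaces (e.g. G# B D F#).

Scale degree 4 in Bb major is Eb; here the chord built on it is altered to a minor triad. iv6 is the minor subdominant, borrowed from the parallel minor.
So the chord is Eb-Gb-Bb.
With the 6 figure the chord is in first inversion; from the bass Gb upward in close position it reads Gb-Bb-Eb.

Gb Bb Eb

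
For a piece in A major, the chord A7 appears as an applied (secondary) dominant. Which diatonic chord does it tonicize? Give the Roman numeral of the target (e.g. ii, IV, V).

The chord is a dominant seventh chord on A.
A dominant resolves down a perfect fifth: A → D. In A major, D is scale degree 4, i.e. IV.

IV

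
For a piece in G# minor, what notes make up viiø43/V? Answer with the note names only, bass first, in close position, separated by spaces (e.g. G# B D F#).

The slash marks an applied leading-tone chord: viio of V. In G# minor, V is D#, so the leading tone to it is C##, a half step below.
Building a half-diminished seventh chord on C## gives C##-E#-G#-B#.
With the 43 figure the chord is in second inversion; from the bass G# upward in close position it reads G#-B#-C##-E#.

G# B# C## E#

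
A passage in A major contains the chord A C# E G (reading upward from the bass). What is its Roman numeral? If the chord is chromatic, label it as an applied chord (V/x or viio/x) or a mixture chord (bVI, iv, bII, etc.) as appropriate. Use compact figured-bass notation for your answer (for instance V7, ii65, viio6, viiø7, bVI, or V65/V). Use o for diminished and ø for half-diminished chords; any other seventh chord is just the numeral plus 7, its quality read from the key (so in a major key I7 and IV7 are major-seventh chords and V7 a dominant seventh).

The pitches A-C#-E-G form a dominant seventh chord rooted on A.
A is not a diatonic chord root with this quality in A major, but it lies a perfect fifth above D (IV), so the chord functions as an applied dominant of IV.

V7/IV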